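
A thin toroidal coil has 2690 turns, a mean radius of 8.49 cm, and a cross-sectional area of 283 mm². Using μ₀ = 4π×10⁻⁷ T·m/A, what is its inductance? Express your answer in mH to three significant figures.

For a thin toroid, L = μ₀N²A/(2πR).
L = (4π×10⁻⁷)(2690)²(2.830×10^-4) / (2π×8.490×10^-2 m) = 4.824×10^-3 H.

L ≈ 4.82 mH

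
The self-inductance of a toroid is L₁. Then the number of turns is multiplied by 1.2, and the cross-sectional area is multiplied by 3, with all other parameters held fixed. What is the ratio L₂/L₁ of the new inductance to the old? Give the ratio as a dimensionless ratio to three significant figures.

For a toroid, L ∝ μᵣN²A/R.
L₂/L₁ = (1.2)^2 × (3) = 4.32.

L₂/L₁ = 4.32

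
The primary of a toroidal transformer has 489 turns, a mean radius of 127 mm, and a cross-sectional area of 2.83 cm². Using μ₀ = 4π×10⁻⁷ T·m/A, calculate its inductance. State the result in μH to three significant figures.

For a thin toroid, L = μ₀N²A/(2πR).
L = (4π×10⁻⁷)(489)²(2.830×10^-4) / (2π×0.127 m) = 1.066×10^-4 H.

L ≈ 107 μH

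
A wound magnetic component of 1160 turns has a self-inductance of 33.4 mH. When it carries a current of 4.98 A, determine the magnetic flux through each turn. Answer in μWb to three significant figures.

From L = NΦ_B/I, the flux per turn is Φ_B = LI/N.
Φ_B = (3.340×10^-2 H)(4.98 A)/1160 = 1.434×10^-4 Wb.

Φ_B ≈ 143 μWb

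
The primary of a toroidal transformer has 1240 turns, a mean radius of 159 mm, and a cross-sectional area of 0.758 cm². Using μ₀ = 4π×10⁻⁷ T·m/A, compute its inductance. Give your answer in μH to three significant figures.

For a thin toroid, L = μ₀N²A/(2πR).
L = (4π×10⁻⁷)(1240)²(7.580×10^-5) / (2π×0.159 m) = 1.466×10^-4 H.

L ≈ 147 μH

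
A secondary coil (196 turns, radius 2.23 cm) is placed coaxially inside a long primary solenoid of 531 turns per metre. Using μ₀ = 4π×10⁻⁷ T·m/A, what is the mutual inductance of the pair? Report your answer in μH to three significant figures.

M ≈ 204 μH

The outer solenoid produces a uniform field B₁ = μ₀n₁I₁ across the inner coil,
so the flux linkage is N₂Φ = N₂B₁A₂ = μ₀n₁N₂A₂·I₁, giving M = μ₀n₁N₂A₂.
A₂ = πr² = π(2.230×10^-2 m)² = 1.562×10^-3 m².
M = (4π×10⁻⁷)(531)(196)(1.562×10^-3) = 2.043×10^-4 H.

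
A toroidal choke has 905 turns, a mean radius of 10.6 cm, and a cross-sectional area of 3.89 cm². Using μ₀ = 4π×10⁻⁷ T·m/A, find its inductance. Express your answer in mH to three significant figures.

For a thin toroid, L = μ₀N²A/(2πR).
L = (4π×10⁻⁷)(905)²(3.890×10^-4) / (2π×0.106 m) = 6.011×10^-4 H.

L ≈ 0.601 mH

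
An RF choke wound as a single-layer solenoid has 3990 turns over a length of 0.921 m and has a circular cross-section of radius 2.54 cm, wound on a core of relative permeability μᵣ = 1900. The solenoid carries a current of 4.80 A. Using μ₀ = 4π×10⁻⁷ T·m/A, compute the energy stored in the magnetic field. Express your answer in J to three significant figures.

A = πr² = π(2.540×10^-2 m)² = 2.027×10^-3 m².
L = μ₀μᵣN²A/ℓ = (4π×10⁻⁷)(1900)(3990)²(2.027×10^-3)/(0.921) = 83.65 H.
U = ½LI² = ½(83.65)(4.80)² = 963.7 J.

U ≈ 964 J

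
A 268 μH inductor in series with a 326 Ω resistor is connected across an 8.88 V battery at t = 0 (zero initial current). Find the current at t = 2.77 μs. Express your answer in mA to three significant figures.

I ≈ 26.3 mA

τ = L/R = 2.680×10^-4/326 = 8.221×10^-7 s; final current I_∞ = ε/R = 8.88/326 = 2.724×10^-2 A.
I(t) = I_∞(1 − e^(−t/τ)) with t/τ = 3.369.
I = (2.724×10^-2)(1 − e^(−3.369)) = 2.630×10^-2 A.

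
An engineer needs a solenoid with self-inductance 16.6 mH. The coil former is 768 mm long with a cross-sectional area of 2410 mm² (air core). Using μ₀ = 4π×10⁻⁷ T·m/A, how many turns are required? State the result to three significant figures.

A = 2410 mm² = 2.410×10^-3 m².
From L = μ₀N²A/ℓ, N = √(Lℓ / (μ₀A)).
N = √[(1.660×10^-2)(0.768) / ((4π×10⁻⁷)×2.410×10^-3)] = √(4.210×10^6) ≈ 2051.7.

N ≈ 2050 turns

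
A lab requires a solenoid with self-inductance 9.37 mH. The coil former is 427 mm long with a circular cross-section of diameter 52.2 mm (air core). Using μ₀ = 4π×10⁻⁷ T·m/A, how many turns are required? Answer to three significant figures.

A = π(d/2)² = π(2.610×10^-2 m)² = 2.140×10^-3 m².
From L = μ₀N²A/ℓ, N = √(Lℓ / (μ₀A)).
N = √[(9.370×10^-3)(0.427) / ((4π×10⁻⁷)×2.140×10^-3)] = √(1.488×10^6) ≈ 1219.7.

N ≈ 1220 turns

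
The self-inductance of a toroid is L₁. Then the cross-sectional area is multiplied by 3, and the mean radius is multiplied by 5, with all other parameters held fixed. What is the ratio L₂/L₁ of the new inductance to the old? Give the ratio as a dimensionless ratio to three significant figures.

L₂/L₁ = 0.600

For a toroid, L ∝ μᵣN²A/R.
L₂/L₁ = (3) × (5)^-1 = 0.600.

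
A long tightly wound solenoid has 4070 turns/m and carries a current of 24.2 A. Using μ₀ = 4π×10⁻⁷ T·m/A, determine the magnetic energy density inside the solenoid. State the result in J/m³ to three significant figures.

u ≈ 6100 J/m³

B = μ₀nI = (4π×10⁻⁷)(4.070×10^3)(24.2) = 0.1238 T.
u = B²/(2μ₀) = (0.1238)²/(2×4π×10⁻⁷) = 6.095×10^3 J/m³.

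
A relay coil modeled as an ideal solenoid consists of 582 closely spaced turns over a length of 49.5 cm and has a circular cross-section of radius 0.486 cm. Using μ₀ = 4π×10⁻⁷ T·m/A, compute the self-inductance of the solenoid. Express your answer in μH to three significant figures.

A = πr² = π(4.860×10^-3 m)² = 7.420×10^-5 m².
For a long solenoid, L = μ₀N²A/ℓ.
L = (4π×10⁻⁷)(582)²(7.420×10^-5)/(0.495 m) = 6.381×10^-5 H.

L ≈ 63.8 μH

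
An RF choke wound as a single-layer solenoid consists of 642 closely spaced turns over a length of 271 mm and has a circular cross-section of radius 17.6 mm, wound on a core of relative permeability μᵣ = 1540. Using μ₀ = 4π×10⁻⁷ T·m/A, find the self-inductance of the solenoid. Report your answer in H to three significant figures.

A = πr² = π(1.760×10^-2 m)² = 9.731×10^-4 m².
For a long solenoid, L = μ₀μᵣN²A/ℓ.
L = (4π×10⁻⁷)(1540)(642)²(9.731×10^-4)/(0.271 m) = 2.864 H.

L ≈ 2.86 H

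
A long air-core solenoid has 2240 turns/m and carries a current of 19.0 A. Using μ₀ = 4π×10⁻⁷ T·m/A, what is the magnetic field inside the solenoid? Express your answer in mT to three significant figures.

Inside a long solenoid, B = μ₀nI.
B = (4π×10⁻⁷)(2.240×10^3 m⁻¹)(19.0 A) = 5.348×10^-2 T.

B ≈ 53.5 mT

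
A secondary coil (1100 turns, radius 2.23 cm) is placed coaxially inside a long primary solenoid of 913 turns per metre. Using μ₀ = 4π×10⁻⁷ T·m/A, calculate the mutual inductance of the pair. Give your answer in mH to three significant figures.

M ≈ 1.97 mH

The outer solenoid produces a uniform field B₁ = μ₀n₁I₁ across the inner coil,
so the flux linkage is N₂Φ = N₂B₁A₂ = μ₀n₁N₂A₂·I₁, giving M = μ₀n₁N₂A₂.
A₂ = πr² = π(2.230×10^-2 m)² = 1.562×10^-3 m².
M = (4π×10⁻⁷)(913)(1100)(1.562×10^-3) = 1.972×10^-3 H.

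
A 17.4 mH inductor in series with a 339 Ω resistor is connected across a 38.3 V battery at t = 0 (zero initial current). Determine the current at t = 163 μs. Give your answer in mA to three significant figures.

τ = L/R = 1.740×10^-2/339 = 5.133×10^-5 s; final current I_∞ = ε/R = 38.3/339 = 0.113 A.
I(t) = I_∞(1 − e^(−t/τ)) with t/τ = 3.176.
I = (0.113)(1 − e^(−3.176)) = 0.1083 A.

I ≈ 108 mA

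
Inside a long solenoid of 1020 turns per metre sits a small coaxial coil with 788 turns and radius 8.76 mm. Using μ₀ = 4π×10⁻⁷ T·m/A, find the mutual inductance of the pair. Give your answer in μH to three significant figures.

M ≈ 243 μH

The outer solenoid produces a uniform field B₁ = μ₀n₁I₁ across the inner coil,
so the flux linkage is N₂Φ = N₂B₁A₂ = μ₀n₁N₂A₂·I₁, giving M = μ₀n₁N₂A₂.
A₂ = πr² = π(8.760×10^-3 m)² = 2.411×10^-4 m².
M = (4π×10⁻⁷)(1020)(788)(2.411×10^-4) = 2.43497×10^-4 H.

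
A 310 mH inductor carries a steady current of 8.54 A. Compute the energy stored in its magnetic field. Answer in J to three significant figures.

U ≈ 11.3 J

Stored magnetic energy: U = ½LI².
U = ½(0.31 H)(8.54 A)² = 11.3 J.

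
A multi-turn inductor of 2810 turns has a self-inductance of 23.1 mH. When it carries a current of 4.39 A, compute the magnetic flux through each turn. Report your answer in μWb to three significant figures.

From L = NΦ_B/I, the flux per turn is Φ_B = LI/N.
Φ_B = (2.310×10^-2 H)(4.39 A)/2810 = 3.609×10^-5 Wb.

Φ_B ≈ 36.1 μWb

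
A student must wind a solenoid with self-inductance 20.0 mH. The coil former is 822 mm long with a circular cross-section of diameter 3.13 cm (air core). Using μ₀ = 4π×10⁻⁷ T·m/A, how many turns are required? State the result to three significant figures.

A = π(d/2)² = π(1.565×10^-2 m)² = 7.694×10^-4 m².
From L = μ₀N²A/ℓ, N = √(Lℓ / (μ₀A)).
N = √[(2.000×10^-2)(0.822) / ((4π×10⁻⁷)×7.694×10^-4)] = √(1.700×10^7) ≈ 4123.4.

N ≈ 4120 turns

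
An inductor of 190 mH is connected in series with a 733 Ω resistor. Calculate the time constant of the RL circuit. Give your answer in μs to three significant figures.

τ ≈ 259 μs

τ = L/R = (0.19 H)/(733 Ω) = 2.592×10^-4 s.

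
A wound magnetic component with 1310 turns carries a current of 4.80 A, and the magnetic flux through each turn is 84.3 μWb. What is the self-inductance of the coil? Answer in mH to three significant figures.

L ≈ 23.0 mH

Self-inductance is defined by L = NΦ_B/I (flux linkage over current).
L = (1310)(8.430×10^-5 Wb)/(4.80 A) = 2.301×10^-2 H.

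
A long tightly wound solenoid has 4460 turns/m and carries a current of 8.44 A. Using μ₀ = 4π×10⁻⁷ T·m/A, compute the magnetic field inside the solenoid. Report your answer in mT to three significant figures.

Inside a long solenoid, B = μ₀nI.
B = (4π×10⁻⁷)(4.460×10^3 m⁻¹)(8.44 A) = 4.730×10^-2 T.

B ≈ 47.3 mT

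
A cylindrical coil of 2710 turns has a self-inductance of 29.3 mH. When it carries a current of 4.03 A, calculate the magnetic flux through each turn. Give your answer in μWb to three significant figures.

Φ_B ≈ 43.6 μWb

From L = NΦ_B/I, the flux per turn is Φ_B = LI/N.
Φ_B = (2.930×10^-2 H)(4.03 A)/2710 = 4.357×10^-5 Wb.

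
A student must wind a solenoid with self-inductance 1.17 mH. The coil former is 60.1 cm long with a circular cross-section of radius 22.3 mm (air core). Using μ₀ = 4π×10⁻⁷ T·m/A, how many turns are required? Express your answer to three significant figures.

N ≈ 598 turns

A = πr² = π(2.230×10^-2 m)² = 1.562×10^-3 m².
From L = μ₀N²A/ℓ, N = √(Lℓ / (μ₀A)).
N = √[(1.170×10^-3)(0.601) / ((4π×10⁻⁷)×1.562×10^-3)] = √(3.582×10^5) ≈ 598.47.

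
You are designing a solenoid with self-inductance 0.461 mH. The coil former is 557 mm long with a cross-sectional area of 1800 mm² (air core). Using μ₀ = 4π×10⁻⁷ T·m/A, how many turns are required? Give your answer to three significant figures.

N ≈ 337 turns

A = 1800 mm² = 1.800×10^-3 m².
From L = μ₀N²A/ℓ, N = √(Lℓ / (μ₀A)).
N = √[(4.610×10^-4)(0.557) / ((4π×10⁻⁷)×1.800×10^-3)] = √(1.135×10^5) ≈ 336.9.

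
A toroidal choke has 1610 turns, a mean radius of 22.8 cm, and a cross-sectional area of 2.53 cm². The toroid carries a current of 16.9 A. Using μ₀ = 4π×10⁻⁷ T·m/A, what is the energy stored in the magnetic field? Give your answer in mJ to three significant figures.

L = μ₀N²A/(2πR) = (4π×10⁻⁷)(1610)²(2.530×10^-4)/(2π×0.228) = 5.753×10^-4 H.
U = ½LI² = ½(5.753×10^-4)(16.9)² = 8.215×10^-2 J.

U ≈ 82.2 mJ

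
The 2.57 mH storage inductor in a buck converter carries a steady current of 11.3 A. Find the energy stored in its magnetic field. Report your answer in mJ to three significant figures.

U ≈ 164 mJ

Stored magnetic energy: U = ½LI².
U = ½(2.570×10^-3 H)(11.3 A)² = 0.1641 J.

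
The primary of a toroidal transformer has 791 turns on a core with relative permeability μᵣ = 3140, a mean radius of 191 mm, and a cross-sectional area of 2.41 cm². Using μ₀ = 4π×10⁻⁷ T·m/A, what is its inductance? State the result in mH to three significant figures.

For a thin toroid, L = μ₀μᵣN²A/(2πR).
L = (4π×10⁻⁷)(3140)(791)²(2.410×10^-4) / (2π×0.191 m) = 0.4958 H.

L ≈ 496 mH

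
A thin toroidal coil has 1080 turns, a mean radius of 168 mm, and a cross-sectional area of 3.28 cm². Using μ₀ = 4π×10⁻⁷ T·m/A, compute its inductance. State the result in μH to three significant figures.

For a thin toroid, L = μ₀N²A/(2πR).
L = (4π×10⁻⁷)(1080)²(3.280×10^-4) / (2π×0.168 m) = 4.5545×10^-4 H.

L ≈ 455 μH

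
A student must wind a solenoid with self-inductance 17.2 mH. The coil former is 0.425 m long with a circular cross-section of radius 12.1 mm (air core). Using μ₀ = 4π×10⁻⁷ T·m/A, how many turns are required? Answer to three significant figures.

A = πr² = π(1.210×10^-2 m)² = 4.600×10^-4 m².
From L = μ₀N²A/ℓ, N = √(Lℓ / (μ₀A)).
N = √[(1.720×10^-2)(0.425) / ((4π×10⁻⁷)×4.600×10^-4)] = √(1.2647×10^7) ≈ 3556.3.

N ≈ 3560 turns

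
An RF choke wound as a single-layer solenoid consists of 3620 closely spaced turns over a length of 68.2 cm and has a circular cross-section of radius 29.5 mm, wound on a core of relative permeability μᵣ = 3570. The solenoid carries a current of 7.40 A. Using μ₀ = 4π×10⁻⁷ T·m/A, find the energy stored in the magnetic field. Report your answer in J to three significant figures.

A = πr² = π(2.950×10^-2 m)² = 2.734×10^-3 m².
L = μ₀μᵣN²A/ℓ = (4π×10⁻⁷)(3570)(3620)²(2.734×10^-3)/(0.682) = 235.7 H.
U = ½LI² = ½(235.7)(7.40)² = 6.453×10^3 J.

U ≈ 6450 J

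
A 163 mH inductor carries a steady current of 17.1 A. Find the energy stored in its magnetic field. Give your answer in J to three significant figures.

U ≈ 23.8 J

Stored magnetic energy: U = ½LI².
U = ½(0.163 H)(17.1 A)² = 23.83 J.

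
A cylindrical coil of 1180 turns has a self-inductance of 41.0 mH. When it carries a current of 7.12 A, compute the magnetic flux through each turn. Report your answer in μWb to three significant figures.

Φ_B ≈ 247 μWb

From L = NΦ_B/I, the flux per turn is Φ_B = LI/N.
Φ_B = (4.100×10^-2 H)(7.12 A)/1180 = 2.474×10^-4 Wb.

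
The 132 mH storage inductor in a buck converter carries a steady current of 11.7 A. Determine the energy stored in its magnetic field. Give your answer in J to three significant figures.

Stored magnetic energy: U = ½LI².
U = ½(0.132 H)(11.7 A)² = 9.0347 J.

U ≈ 9.03 J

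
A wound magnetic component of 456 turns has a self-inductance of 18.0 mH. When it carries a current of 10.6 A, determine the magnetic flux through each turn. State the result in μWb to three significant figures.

Φ_B ≈ 418 μWb

From L = NΦ_B/I, the flux per turn is Φ_B = LI/N.
Φ_B = (1.800×10^-2 H)(10.6 A)/456 = 4.184×10^-4 Wb.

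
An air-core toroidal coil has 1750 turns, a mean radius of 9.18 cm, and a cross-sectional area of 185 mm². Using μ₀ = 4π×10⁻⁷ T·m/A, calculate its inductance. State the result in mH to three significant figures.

For a thin toroid, L = μ₀N²A/(2πR).
L = (4π×10⁻⁷)(1750)²(1.850×10^-4) / (2π×9.180×10^-2 m) = 1.234×10^-3 H.

L ≈ 1.23 mH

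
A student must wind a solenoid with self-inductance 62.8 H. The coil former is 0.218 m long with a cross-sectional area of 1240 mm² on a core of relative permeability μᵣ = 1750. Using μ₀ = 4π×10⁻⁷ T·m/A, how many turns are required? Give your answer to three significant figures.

A = 1240 mm² = 1.240×10^-3 m².
From L = μ₀μᵣN²A/ℓ, N = √(Lℓ / (μ₀μᵣA)).
N = √[(62.8)(0.218) / ((4π×10⁻⁷)(1750)×1.240×10^-3)] = √(5.020×10^6) ≈ 2240.6.

N ≈ 2240 turns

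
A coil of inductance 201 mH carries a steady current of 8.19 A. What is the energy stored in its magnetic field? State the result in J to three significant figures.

Stored magnetic energy: U = ½LI².
U = ½(0.201 H)(8.19 A)² = 6.741 J.

U ≈ 6.74 J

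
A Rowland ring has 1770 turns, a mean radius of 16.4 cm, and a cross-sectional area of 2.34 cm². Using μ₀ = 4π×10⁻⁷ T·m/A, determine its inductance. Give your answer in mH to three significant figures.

L ≈ 0.894 mH

For a thin toroid, L = μ₀N²A/(2πR).
L = (4π×10⁻⁷)(1770)²(2.340×10^-4) / (2π×0.164 m) = 8.940×10^-4 H.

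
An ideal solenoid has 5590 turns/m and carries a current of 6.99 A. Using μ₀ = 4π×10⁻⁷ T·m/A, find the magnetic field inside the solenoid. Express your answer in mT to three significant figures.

Inside a long solenoid, B = μ₀nI.
B = (4π×10⁻⁷)(5.590×10^3 m⁻¹)(6.99 A) = 4.910×10^-2 T.

B ≈ 49.1 mT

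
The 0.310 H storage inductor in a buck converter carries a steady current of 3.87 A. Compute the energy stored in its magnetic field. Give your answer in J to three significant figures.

Stored magnetic energy: U = ½LI².
U = ½(0.31 H)(3.87 A)² = 2.321 J.

U ≈ 2.32 J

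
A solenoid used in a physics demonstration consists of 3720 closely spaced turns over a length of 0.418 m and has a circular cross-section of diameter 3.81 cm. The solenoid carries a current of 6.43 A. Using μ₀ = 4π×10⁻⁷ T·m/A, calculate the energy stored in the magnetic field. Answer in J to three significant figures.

A = π(d/2)² = π(1.905×10^-2 m)² = 1.140×10^-3 m².
L = μ₀N²A/ℓ = (4π×10⁻⁷)(3720)²(1.140×10^-3)/(0.418) = 4.743×10^-2 H.
U = ½LI² = ½(4.743×10^-2)(6.43)² = 0.9805 J.

U ≈ 0.981 J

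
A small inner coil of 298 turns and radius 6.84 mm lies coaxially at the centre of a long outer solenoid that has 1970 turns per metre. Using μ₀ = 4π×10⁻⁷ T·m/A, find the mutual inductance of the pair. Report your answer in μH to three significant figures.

The outer solenoid produces a uniform field B₁ = μ₀n₁I₁ across the inner coil,
so the flux linkage is N₂Φ = N₂B₁A₂ = μ₀n₁N₂A₂·I₁, giving M = μ₀n₁N₂A₂.
A₂ = πr² = π(6.840×10^-3 m)² = 1.470×10^-4 m².
M = (4π×10⁻⁷)(1970)(298)(1.470×10^-4) = 1.084×10^-4 H.

M ≈ 108 μH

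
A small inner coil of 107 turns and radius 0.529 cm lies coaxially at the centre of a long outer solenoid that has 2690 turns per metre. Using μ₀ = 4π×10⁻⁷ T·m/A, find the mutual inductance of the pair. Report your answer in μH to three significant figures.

The outer solenoid produces a uniform field B₁ = μ₀n₁I₁ across the inner coil,
so the flux linkage is N₂Φ = N₂B₁A₂ = μ₀n₁N₂A₂·I₁, giving M = μ₀n₁N₂A₂.
A₂ = πr² = π(5.290×10^-3 m)² = 8.791×10^-5 m².
M = (4π×10⁻⁷)(2690)(107)(8.791×10^-5) = 3.180×10^-5 H.

M ≈ 31.8 μH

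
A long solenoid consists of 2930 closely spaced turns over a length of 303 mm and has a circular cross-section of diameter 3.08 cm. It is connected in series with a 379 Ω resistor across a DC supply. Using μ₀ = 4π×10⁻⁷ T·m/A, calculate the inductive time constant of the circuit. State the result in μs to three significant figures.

τ ≈ 70.0 μs

A = π(d/2)² = π(1.540×10^-2 m)² = 7.451×10^-4 m².
L = μ₀N²A/ℓ = (4π×10⁻⁷)(2930)²(7.451×10^-4)/(0.303) = 2.653×10^-2 H.
τ = L/R = (2.653×10^-2)/(379) = 6.999×10^-5 s.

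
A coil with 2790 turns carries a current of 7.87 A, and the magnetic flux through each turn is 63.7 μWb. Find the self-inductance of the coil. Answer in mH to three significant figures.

Self-inductance is defined by L = NΦ_B/I (flux linkage over current).
L = (2790)(6.370×10^-5 Wb)/(7.87 A) = 2.258×10^-2 H.

L ≈ 22.6 mH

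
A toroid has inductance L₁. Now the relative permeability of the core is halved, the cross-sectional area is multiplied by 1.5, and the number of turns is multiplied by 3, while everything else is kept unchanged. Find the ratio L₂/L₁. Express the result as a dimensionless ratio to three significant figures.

For a toroid, L ∝ μᵣN²A/R.
L₂/L₁ = (0.5) × (1.5) × (3)^2 = 6.75.

L₂/L₁ = 6.75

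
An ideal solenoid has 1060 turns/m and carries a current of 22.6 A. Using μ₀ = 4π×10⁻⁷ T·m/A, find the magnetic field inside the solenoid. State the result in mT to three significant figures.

B ≈ 30.1 mT

Inside a long solenoid, B = μ₀nI.
B = (4π×10⁻⁷)(1.060×10^3 m⁻¹)(22.6 A) = 3.010×10^-2 T.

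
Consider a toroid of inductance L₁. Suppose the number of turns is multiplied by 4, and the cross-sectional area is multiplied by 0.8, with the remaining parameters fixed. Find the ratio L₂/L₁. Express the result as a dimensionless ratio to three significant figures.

For a toroid, L ∝ μᵣN²A/R.
L₂/L₁ = (4)^2 × (0.8) = 12.8.

L₂/L₁ = 12.8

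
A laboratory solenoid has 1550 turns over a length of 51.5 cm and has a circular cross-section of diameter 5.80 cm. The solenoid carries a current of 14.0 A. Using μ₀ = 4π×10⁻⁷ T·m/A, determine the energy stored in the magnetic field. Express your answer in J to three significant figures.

A = π(d/2)² = π(2.900×10^-2 m)² = 2.642×10^-3 m².
L = μ₀N²A/ℓ = (4π×10⁻⁷)(1550)²(2.642×10^-3)/(0.515) = 1.549×10^-2 H.
U = ½LI² = ½(1.549×10^-2)(14.0)² = 1.518 J.

U ≈ 1.52 J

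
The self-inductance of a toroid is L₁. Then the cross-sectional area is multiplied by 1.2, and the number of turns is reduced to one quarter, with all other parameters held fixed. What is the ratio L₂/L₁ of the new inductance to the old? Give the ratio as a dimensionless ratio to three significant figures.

For a toroid, L ∝ μᵣN²A/R.
L₂/L₁ = (1.2) × (0.25)^2 = 0.0750.

L₂/L₁ = 0.0750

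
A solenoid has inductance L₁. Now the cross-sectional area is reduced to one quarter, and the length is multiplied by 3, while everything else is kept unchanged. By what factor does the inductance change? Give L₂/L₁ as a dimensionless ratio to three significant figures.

For a solenoid, L ∝ μᵣN²A/ℓ.
L₂/L₁ = (0.25) × (3)^-1 = 0.0833.

L₂/L₁ = 0.0833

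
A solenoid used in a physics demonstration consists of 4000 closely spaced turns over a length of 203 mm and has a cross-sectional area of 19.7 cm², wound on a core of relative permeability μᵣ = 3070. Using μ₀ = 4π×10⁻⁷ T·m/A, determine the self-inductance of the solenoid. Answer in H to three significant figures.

L ≈ 599 H

A = 19.7 cm² = 1.970×10^-3 m².
For a long solenoid, L = μ₀μᵣN²A/ℓ.
L = (4π×10⁻⁷)(3070)(4000)²(1.970×10^-3)/(0.203 m) = 599 H.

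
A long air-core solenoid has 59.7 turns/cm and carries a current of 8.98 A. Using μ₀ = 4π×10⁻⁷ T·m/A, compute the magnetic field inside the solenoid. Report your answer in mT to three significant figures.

Inside a long solenoid, B = μ₀nI.
B = (4π×10⁻⁷)(5.970×10^3 m⁻¹)(8.98 A) = 6.737×10^-2 T.

B ≈ 67.4 mT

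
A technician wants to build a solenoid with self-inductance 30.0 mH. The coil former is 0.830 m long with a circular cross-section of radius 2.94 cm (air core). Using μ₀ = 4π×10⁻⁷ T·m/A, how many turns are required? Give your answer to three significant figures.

A = πr² = π(2.940×10^-2 m)² = 2.715×10^-3 m².
From L = μ₀N²A/ℓ, N = √(Lℓ / (μ₀A)).
N = √[(3.000×10^-2)(0.83) / ((4π×10⁻⁷)×2.715×10^-3)] = √(7.297×10^6) ≈ 2701.3.

N ≈ 2700 turns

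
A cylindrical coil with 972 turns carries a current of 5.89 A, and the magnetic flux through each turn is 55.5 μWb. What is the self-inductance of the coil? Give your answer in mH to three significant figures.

L ≈ 9.16 mH

Self-inductance is defined by L = NΦ_B/I (flux linkage over current).
L = (972)(5.550×10^-5 Wb)/(5.89 A) = 9.159×10^-3 H.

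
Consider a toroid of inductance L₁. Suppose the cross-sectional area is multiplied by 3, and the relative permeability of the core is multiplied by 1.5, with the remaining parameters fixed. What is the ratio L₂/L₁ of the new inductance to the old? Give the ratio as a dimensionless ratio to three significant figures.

For a toroid, L ∝ μᵣN²A/R.
L₂/L₁ = (3) × (1.5) = 4.50.

L₂/L₁ = 4.50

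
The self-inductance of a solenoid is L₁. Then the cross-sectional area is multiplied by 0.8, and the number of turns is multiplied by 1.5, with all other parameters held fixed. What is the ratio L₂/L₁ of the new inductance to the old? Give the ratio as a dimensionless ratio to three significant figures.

For a solenoid, L ∝ μᵣN²A/ℓ.
L₂/L₁ = (0.8) × (1.5)^2 = 1.80.

L₂/L₁ = 1.80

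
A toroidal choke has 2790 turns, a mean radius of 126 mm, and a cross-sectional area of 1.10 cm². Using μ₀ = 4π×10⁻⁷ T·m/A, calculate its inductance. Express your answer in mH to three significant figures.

L ≈ 1.36 mH

For a thin toroid, L = μ₀N²A/(2πR).
L = (4π×10⁻⁷)(2790)²(1.100×10^-4) / (2π×0.126 m) = 1.359×10^-3 H.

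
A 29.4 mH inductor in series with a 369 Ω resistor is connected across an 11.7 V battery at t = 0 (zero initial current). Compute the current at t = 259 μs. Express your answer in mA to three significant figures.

τ = L/R = 2.940×10^-2/369 = 7.967×10^-5 s; final current I_∞ = ε/R = 11.7/369 = 3.171×10^-2 A.
I(t) = I_∞(1 − e^(−t/τ)) with t/τ = 3.251.
I = (3.171×10^-2)(1 − e^(−3.251)) = 3.048×10^-2 A.

I ≈ 30.5 mA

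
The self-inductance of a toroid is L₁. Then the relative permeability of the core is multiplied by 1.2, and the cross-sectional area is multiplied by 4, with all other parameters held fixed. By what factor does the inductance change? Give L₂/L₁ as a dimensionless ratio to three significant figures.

For a toroid, L ∝ μᵣN²A/R.
L₂/L₁ = (1.2) × (4) = 4.80.

L₂/L₁ = 4.80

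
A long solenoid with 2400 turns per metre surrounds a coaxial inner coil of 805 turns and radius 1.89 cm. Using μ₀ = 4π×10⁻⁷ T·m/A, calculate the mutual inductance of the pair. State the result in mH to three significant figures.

The outer solenoid produces a uniform field B₁ = μ₀n₁I₁ across the inner coil,
so the flux linkage is N₂Φ = N₂B₁A₂ = μ₀n₁N₂A₂·I₁, giving M = μ₀n₁N₂A₂.
A₂ = πr² = π(1.890×10^-2 m)² = 1.122×10^-3 m².
M = (4π×10⁻⁷)(2400)(805)(1.122×10^-3) = 2.7245×10^-3 H.

M ≈ 2.72 mH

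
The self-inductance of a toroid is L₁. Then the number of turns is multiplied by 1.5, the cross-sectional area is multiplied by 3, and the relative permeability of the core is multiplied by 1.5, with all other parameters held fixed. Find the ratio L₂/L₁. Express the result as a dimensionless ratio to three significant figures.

For a toroid, L ∝ μᵣN²A/R.
L₂/L₁ = (1.5)^2 × (3) × (1.5) = 10.1.

L₂/L₁ = 10.1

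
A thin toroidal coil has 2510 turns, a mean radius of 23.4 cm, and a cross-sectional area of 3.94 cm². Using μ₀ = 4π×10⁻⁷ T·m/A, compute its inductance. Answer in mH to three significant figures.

For a thin toroid, L = μ₀N²A/(2πR).
L = (4π×10⁻⁷)(2510)²(3.940×10^-4) / (2π×0.234 m) = 2.122×10^-3 H.

L ≈ 2.12 mH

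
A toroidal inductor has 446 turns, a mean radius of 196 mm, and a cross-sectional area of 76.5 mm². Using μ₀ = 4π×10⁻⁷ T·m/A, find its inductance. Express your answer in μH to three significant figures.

L ≈ 15.5 μH

For a thin toroid, L = μ₀N²A/(2πR).
L = (4π×10⁻⁷)(446)²(7.650×10^-5) / (2π×0.196 m) = 1.553×10^-5 H.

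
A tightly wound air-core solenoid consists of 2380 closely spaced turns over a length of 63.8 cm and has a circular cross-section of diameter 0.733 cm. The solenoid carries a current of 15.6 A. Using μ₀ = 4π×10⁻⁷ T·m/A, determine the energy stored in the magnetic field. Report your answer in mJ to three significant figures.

A = π(d/2)² = π(3.665×10^-3 m)² = 4.220×10^-5 m².
L = μ₀N²A/ℓ = (4π×10⁻⁷)(2380)²(4.220×10^-5)/(0.638) = 4.708×10^-4 H.
U = ½LI² = ½(4.708×10^-4)(15.6)² = 5.729×10^-2 J.

U ≈ 57.3 mJ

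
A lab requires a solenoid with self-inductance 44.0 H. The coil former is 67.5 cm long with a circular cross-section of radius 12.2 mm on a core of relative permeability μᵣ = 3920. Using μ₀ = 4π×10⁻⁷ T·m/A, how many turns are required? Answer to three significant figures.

N ≈ 3590 turns

A = πr² = π(1.220×10^-2 m)² = 4.676×10^-4 m².
From L = μ₀μᵣN²A/ℓ, N = √(Lℓ / (μ₀μᵣA)).
N = √[(44)(0.675) / ((4π×10⁻⁷)(3920)×4.676×10^-4)] = √(1.289×10^7) ≈ 3590.8.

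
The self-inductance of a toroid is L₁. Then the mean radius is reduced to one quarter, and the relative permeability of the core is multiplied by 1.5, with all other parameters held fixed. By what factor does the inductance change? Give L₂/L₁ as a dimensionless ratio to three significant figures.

L₂/L₁ = 6.00

For a toroid, L ∝ μᵣN²A/R.
L₂/L₁ = (0.25)^-1 × (1.5) = 6.00.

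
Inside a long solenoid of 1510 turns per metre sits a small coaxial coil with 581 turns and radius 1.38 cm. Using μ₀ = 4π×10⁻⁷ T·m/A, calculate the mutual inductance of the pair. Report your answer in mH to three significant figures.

The outer solenoid produces a uniform field B₁ = μ₀n₁I₁ across the inner coil,
so the flux linkage is N₂Φ = N₂B₁A₂ = μ₀n₁N₂A₂·I₁, giving M = μ₀n₁N₂A₂.
A₂ = πr² = π(1.380×10^-2 m)² = 5.983×10^-4 m².
M = (4π×10⁻⁷)(1510)(581)(5.983×10^-4) = 6.596×10^-4 H.

M ≈ 0.660 mH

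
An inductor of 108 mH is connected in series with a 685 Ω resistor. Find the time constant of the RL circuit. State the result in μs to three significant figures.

τ ≈ 158 μs

τ = L/R = (0.108 H)/(685 Ω) = 1.577×10^-4 s.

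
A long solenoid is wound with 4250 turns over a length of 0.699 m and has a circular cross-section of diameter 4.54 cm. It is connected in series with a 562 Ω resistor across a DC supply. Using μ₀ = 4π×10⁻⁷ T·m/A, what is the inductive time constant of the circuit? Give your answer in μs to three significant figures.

τ ≈ 93.5 μs

A = π(d/2)² = π(2.270×10^-2 m)² = 1.619×10^-3 m².
L = μ₀N²A/ℓ = (4π×10⁻⁷)(4250)²(1.619×10^-3)/(0.699) = 5.257×10^-2 H.
τ = L/R = (5.257×10^-2)/(562) = 9.354×10^-5 s.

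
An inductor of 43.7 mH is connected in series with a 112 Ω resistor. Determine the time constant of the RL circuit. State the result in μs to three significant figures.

τ = L/R = (4.370×10^-2 H)/(112 Ω) = 3.902×10^-4 s.

τ ≈ 390 μs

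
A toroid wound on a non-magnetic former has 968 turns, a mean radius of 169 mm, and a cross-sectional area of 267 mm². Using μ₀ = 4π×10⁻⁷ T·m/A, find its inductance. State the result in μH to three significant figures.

L ≈ 296 μH

For a thin toroid, L = μ₀N²A/(2πR).
L = (4π×10⁻⁷)(968)²(2.670×10^-4) / (2π×0.169 m) = 2.961×10^-4 H.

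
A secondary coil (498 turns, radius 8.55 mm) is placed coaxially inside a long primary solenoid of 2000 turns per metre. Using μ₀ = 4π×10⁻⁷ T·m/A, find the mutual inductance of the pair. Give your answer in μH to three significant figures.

M ≈ 287 μH

The outer solenoid produces a uniform field B₁ = μ₀n₁I₁ across the inner coil,
so the flux linkage is N₂Φ = N₂B₁A₂ = μ₀n₁N₂A₂·I₁, giving M = μ₀n₁N₂A₂.
A₂ = πr² = π(8.550×10^-3 m)² = 2.297×10^-4 m².
M = (4π×10⁻⁷)(2000)(498)(2.297×10^-4) = 2.874×10^-4 H.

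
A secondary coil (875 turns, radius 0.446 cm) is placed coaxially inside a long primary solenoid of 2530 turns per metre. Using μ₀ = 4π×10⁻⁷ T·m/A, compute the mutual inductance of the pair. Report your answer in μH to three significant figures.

M ≈ 174 μH

The outer solenoid produces a uniform field B₁ = μ₀n₁I₁ across the inner coil,
so the flux linkage is N₂Φ = N₂B₁A₂ = μ₀n₁N₂A₂·I₁, giving M = μ₀n₁N₂A₂.
A₂ = πr² = π(4.460×10^-3 m)² = 6.249×10^-5 m².
M = (4π×10⁻⁷)(2530)(875)(6.249×10^-5) = 1.738×10^-4 H.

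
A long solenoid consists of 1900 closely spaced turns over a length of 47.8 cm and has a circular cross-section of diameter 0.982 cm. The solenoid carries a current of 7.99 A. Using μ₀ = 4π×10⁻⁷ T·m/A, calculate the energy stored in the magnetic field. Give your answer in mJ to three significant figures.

U ≈ 22.9 mJ

A = π(d/2)² = π(4.910×10^-3 m)² = 7.574×10^-5 m².
L = μ₀N²A/ℓ = (4π×10⁻⁷)(1900)²(7.574×10^-5)/(0.478) = 7.188×10^-4 H.
U = ½LI² = ½(7.188×10^-4)(7.99)² = 2.294×10^-2 J.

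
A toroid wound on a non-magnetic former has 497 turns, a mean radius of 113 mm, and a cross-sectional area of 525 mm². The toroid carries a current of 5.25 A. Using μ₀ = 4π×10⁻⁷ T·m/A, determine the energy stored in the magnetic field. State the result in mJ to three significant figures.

L = μ₀N²A/(2πR) = (4π×10⁻⁷)(497)²(5.250×10^-4)/(2π×0.113) = 2.295×10^-4 H.
U = ½LI² = ½(2.295×10^-4)(5.25)² = 3.163×10^-3 J.

U ≈ 3.16 mJ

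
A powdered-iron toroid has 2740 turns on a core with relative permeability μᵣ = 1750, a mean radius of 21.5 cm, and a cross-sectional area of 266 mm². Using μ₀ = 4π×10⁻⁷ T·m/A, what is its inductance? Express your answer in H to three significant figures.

L ≈ 3.25 H

For a thin toroid, L = μ₀μᵣN²A/(2πR).
L = (4π×10⁻⁷)(1750)(2740)²(2.660×10^-4) / (2π×0.215 m) = 3.251 H.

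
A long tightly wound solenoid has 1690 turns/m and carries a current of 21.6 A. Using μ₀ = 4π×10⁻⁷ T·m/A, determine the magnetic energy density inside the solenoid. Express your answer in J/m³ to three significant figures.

B = μ₀nI = (4π×10⁻⁷)(1.690×10^3)(21.6) = 4.587×10^-2 T.
u = B²/(2μ₀) = (4.587×10^-2)²/(2×4π×10⁻⁷) = 837.3 J/m³.

u ≈ 837 J/m³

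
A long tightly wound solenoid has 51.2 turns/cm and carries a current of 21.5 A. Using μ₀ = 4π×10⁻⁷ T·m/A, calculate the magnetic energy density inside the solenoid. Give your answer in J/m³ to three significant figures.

B = μ₀nI = (4π×10⁻⁷)(5.120×10^3)(21.5) = 0.1383 T.
u = B²/(2μ₀) = (0.1383)²/(2×4π×10⁻⁷) = 7.614×10^3 J/m³.

u ≈ 7610 J/m³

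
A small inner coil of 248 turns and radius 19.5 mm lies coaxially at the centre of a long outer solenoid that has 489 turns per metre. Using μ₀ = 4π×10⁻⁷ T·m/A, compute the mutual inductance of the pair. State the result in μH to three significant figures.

The outer solenoid produces a uniform field B₁ = μ₀n₁I₁ across the inner coil,
so the flux linkage is N₂Φ = N₂B₁A₂ = μ₀n₁N₂A₂·I₁, giving M = μ₀n₁N₂A₂.
A₂ = πr² = π(1.950×10^-2 m)² = 1.1946×10^-3 m².
M = (4π×10⁻⁷)(489)(248)(1.1946×10^-3) = 1.820×10^-4 H.

M ≈ 182 μH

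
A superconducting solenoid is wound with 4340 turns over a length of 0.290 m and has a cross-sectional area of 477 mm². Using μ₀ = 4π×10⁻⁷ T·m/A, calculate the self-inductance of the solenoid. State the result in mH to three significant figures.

L ≈ 38.9 mH

A = 477 mm² = 4.770×10^-4 m².
For a long solenoid, L = μ₀N²A/ℓ.
L = (4π×10⁻⁷)(4340)²(4.770×10^-4)/(0.29 m) = 3.893×10^-2 H.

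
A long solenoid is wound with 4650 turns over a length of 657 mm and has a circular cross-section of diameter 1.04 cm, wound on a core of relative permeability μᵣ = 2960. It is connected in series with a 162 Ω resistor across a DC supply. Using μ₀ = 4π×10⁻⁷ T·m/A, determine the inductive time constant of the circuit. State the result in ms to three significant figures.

A = π(d/2)² = π(5.200×10^-3 m)² = 8.4949×10^-5 m².
L = μ₀μᵣN²A/ℓ = (4π×10⁻⁷)(2960)(4650)²(8.4949×10^-5)/(0.657) = 10.4 H.
τ = L/R = (10.4)/(162) = 6.419×10^-2 s.

τ ≈ 64.2 ms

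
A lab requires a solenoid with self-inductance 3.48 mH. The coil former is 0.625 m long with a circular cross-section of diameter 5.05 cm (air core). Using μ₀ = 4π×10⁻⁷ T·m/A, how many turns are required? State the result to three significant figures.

A = π(d/2)² = π(2.525×10^-2 m)² = 2.003×10^-3 m².
From L = μ₀N²A/ℓ, N = √(Lℓ / (μ₀A)).
N = √[(3.480×10^-3)(0.625) / ((4π×10⁻⁷)×2.003×10^-3)] = √(8.641×10^5) ≈ 929.6.

N ≈ 930 turns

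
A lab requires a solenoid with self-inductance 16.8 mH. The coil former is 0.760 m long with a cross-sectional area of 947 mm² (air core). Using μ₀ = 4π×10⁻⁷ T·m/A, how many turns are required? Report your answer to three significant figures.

A = 947 mm² = 9.470×10^-4 m².
From L = μ₀N²A/ℓ, N = √(Lℓ / (μ₀A)).
N = √[(1.680×10^-2)(0.76) / ((4π×10⁻⁷)×9.470×10^-4)] = √(1.073×10^7) ≈ 3275.5.

N ≈ 3280 turns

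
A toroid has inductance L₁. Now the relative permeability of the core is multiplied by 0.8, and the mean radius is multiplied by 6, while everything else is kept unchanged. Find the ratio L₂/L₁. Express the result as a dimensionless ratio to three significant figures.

L₂/L₁ = 0.133

For a toroid, L ∝ μᵣN²A/R.
L₂/L₁ = (0.8) × (6)^-1 = 0.133.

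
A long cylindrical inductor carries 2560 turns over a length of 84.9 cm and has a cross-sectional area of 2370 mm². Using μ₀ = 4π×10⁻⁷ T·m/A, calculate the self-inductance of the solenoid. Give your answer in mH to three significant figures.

L ≈ 23.0 mH

A = 2370 mm² = 2.370×10^-3 m².
For a long solenoid, L = μ₀N²A/ℓ.
L = (4π×10⁻⁷)(2560)²(2.370×10^-3)/(0.849 m) = 2.299×10^-2 H.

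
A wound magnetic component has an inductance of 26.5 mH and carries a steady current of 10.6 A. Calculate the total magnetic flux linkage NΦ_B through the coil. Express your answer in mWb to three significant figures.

From L = NΦ_B/I, the flux linkage is NΦ_B = LI.
NΦ_B = (2.650×10^-2 H)(10.6 A) = 0.2809 Wb.

NΦ_B ≈ 281 mWb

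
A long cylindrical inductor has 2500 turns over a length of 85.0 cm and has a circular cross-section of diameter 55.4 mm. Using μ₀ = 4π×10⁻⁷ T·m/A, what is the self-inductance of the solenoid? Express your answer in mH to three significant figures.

A = π(d/2)² = π(2.770×10^-2 m)² = 2.411×10^-3 m².
For a long solenoid, L = μ₀N²A/ℓ.
L = (4π×10⁻⁷)(2500)²(2.411×10^-3)/(0.85 m) = 2.227×10^-2 H.

L ≈ 22.3 mH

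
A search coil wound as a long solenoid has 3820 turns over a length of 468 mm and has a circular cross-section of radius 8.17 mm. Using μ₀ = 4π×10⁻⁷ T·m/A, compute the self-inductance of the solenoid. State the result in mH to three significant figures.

L ≈ 8.22 mH

A = πr² = π(8.170×10^-3 m)² = 2.097×10^-4 m².
For a long solenoid, L = μ₀N²A/ℓ.
L = (4π×10⁻⁷)(3820)²(2.097×10^-4)/(0.468 m) = 8.216×10^-3 H.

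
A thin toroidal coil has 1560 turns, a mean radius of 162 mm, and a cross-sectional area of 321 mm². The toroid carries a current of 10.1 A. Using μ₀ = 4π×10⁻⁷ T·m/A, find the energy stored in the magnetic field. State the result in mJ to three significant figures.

L = μ₀N²A/(2πR) = (4π×10⁻⁷)(1560)²(3.210×10^-4)/(2π×0.162) = 9.644×10^-4 H.
U = ½LI² = ½(9.644×10^-4)(10.1)² = 4.919×10^-2 J.

U ≈ 49.2 mJ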